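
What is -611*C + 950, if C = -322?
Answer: 197692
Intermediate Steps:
-611*C + 950 = -611*(-322) + 950 = 196742 + 950 = 197692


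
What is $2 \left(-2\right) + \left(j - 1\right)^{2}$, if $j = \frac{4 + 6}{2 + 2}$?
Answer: $- \frac{7}{4} \approx -1.75$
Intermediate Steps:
$j = \frac{5}{2}$ ($j = \frac{10}{4} = 10 \cdot \frac{1}{4} = \frac{5}{2} \approx 2.5$)
$2 \left(-2\right) + \left(j - 1\right)^{2} = 2 \left(-2\right) + \left(\frac{5}{2} - 1\right)^{2} = -4 + \left(\frac{3}{2}\right)^{2} = -4 + \frac{9}{4} = - \frac{7}{4}$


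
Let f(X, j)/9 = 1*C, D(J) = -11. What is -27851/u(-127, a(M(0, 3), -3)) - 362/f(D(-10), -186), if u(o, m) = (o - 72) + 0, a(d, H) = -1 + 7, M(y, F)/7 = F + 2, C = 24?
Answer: 2971889/21492 ≈ 138.28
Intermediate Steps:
M(y, F) = 14 + 7*F (M(y, F) = 7*(F + 2) = 7*(2 + F) = 14 + 7*F)
f(X, j) = 216 (f(X, j) = 9*(1*24) = 9*24 = 216)
a(d, H) = 6
u(o, m) = -72 + o (u(o, m) = (-72 + o) + 0 = -72 + o)
-27851/u(-127, a(M(0, 3), -3)) - 362/f(D(-10), -186) = -27851/(-72 - 127) - 362/216 = -27851/(-199) - 362*1/216 = -27851*(-1/199) - 181/108 = 27851/199 - 181/108 = 2971889/21492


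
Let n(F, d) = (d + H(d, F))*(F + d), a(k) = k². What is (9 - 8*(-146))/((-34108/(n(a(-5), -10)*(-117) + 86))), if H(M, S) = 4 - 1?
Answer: -14560667/34108 ≈ -426.90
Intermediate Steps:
H(M, S) = 3
n(F, d) = (3 + d)*(F + d) (n(F, d) = (d + 3)*(F + d) = (3 + d)*(F + d))
(9 - 8*(-146))/((-34108/(n(a(-5), -10)*(-117) + 86))) = (9 - 8*(-146))/((-34108/(((-10)² + 3*(-5)² + 3*(-10) + (-5)²*(-10))*(-117) + 86))) = (9 + 1168)/((-34108/((100 + 3*25 - 30 + 25*(-10))*(-117) + 86))) = 1177/((-34108/((100 + 75 - 30 - 250)*(-117) + 86))) = 1177/((-34108/(-105*(-117) + 86))) = 1177/((-34108/(12285 + 86))) = 1177/((-34108/12371)) = 1177/((-34108*1/12371)) = 1177/(-34108/12371) = 1177*(-12371/34108) = -14560667/34108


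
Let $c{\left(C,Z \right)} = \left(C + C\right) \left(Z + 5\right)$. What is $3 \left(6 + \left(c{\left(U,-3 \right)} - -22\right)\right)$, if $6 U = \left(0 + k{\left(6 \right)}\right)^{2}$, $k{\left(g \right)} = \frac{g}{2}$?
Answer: $102$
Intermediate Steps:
$k{\left(g \right)} = \frac{g}{2}$ ($k{\left(g \right)} = g \frac{1}{2} = \frac{g}{2}$)
$U = \frac{3}{2}$ ($U = \frac{\left(0 + \frac{1}{2} \cdot 6\right)^{2}}{6} = \frac{\left(0 + 3\right)^{2}}{6} = \frac{3^{2}}{6} = \frac{1}{6} \cdot 9 = \frac{3}{2} \approx 1.5$)
$c{\left(C,Z \right)} = 2 C \left(5 + Z\right)$
$3 \left(6 + \left(c{\left(U,-3 \right)} - -22\right)\right) = 3 \left(6 + \left(2 \cdot \frac{3}{2} \left(5 - 3\right) - -22\right)\right) = 3 \left(6 + \left(2 \cdot \frac{3}{2} \cdot 2 + 22\right)\right) = 3 \left(6 + \left(6 + 22\right)\right) = 3 \left(6 + 28\right) = 3 \cdot 34 = 102$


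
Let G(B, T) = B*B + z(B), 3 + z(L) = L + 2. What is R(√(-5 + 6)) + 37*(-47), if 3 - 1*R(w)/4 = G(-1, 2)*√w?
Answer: -1723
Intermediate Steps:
z(L) = -1 + L (z(L) = -3 + (L + 2) = -3 + (2 + L) = -1 + L)
G(B, T) = -1 + B + B² (G(B, T) = B*B + (-1 + B) = B² + (-1 + B) = -1 + B + B²)
R(w) = 12 + 4*√w (R(w) = 12 - 4*(-1 - 1 + (-1)²)*√w = 12 - 4*(-1 - 1 + 1)*√w = 12 - (-4)*√w = 12 + 4*√w)
R(√(-5 + 6)) + 37*(-47) = (12 + 4*√(√(-5 + 6))) + 37*(-47) = (12 + 4*√(√1)) - 1739 = (12 + 4*√1) - 1739 = (12 + 4*1) - 1739 = (12 + 4) - 1739 = 16 - 1739 = -1723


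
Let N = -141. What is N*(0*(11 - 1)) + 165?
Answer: 165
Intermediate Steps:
N*(0*(11 - 1)) + 165 = -0*(11 - 1) + 165 = -0*10 + 165 = -141*0 + 165 = 0 + 165 = 165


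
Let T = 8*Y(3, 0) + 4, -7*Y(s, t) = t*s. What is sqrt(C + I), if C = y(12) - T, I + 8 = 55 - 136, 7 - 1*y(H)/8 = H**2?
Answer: I*sqrt(1189) ≈ 34.482*I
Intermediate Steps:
Y(s, t) = -s*t/7 (Y(s, t) = -t*s/7 = -s*t/7)
y(H) = 56 - 8*H**2
T = 4 (T = 8*(-1/7*3*0) + 4 = 8*0 + 4 = 0 + 4 = 4)
I = -89 (I = -8 + (55 - 136) = -8 - 81 = -89)
C = -1100 (C = (56 - 8*12**2) - 1*4 = (56 - 8*144) - 4 = (56 - 1152) - 4 = -1096 - 4 = -1100)
sqrt(C + I) = sqrt(-1100 - 89) = sqrt(-1189) = I*sqrt(1189)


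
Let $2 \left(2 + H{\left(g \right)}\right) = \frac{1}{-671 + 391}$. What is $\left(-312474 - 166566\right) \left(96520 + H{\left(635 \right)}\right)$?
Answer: $- \frac{323651873052}{7} \approx -4.6236 \cdot 10^{10}$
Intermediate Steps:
$H{\left(g \right)} = - \frac{1121}{560}$ ($H{\left(g \right)} = -2 + \frac{1}{2 \left(-671 + 391\right)} = -2 + \frac{1}{2 \left(-280\right)} = -2 + \frac{1}{2} \left(- \frac{1}{280}\right) = -2 - \frac{1}{560} = - \frac{1121}{560}$)
$\left(-312474 - 166566\right) \left(96520 + H{\left(635 \right)}\right) = \left(-312474 - 166566\right) \left(96520 - \frac{1121}{560}\right) = \left(-479040\right) \frac{54050079}{560} = - \frac{323651873052}{7}$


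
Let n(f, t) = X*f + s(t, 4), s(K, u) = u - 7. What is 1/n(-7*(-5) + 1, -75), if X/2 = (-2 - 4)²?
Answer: 1/2589 ≈ 0.00038625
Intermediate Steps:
X = 72 (X = 2*(-2 - 4)² = 2*(-6)² = 2*36 = 72)
s(K, u) = -7 + u
n(f, t) = -3 + 72*f (n(f, t) = 72*f + (-7 + 4) = 72*f - 3 = -3 + 72*f)
1/n(-7*(-5) + 1, -75) = 1/(-3 + 72*(-7*(-5) + 1)) = 1/(-3 + 72*(35 + 1)) = 1/(-3 + 72*36) = 1/(-3 + 2592) = 1/2589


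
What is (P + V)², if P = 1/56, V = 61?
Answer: 11675889/3136 ≈ 3723.2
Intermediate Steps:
P = 1/56 ≈ 0.017857
(P + V)² = (1/56 + 61)² = (3417/56)² = 11675889/3136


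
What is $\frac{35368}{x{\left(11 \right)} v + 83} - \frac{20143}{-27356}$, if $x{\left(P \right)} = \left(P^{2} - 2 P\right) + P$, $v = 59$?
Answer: $\frac{157132421}{25687284} \approx 6.1171$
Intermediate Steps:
$x{\left(P \right)} = P^{2} - P$
$\frac{35368}{x{\left(11 \right)} v + 83} - \frac{20143}{-27356} = \frac{35368}{11 \left(-1 + 11\right) 59 + 83} - \frac{20143}{-27356} = \frac{35368}{11 \cdot 10 \cdot 59 + 83} - - \frac{20143}{27356} = \frac{35368}{110 \cdot 59 + 83} + \frac{20143}{27356} = \frac{35368}{6490 + 83} + \frac{20143}{27356} = \frac{35368}{6573} + \frac{20143}{27356} = \frac{157132421}{25687284}$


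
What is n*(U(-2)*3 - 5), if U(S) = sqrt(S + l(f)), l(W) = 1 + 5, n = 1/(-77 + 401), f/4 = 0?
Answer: 1/324 ≈ 0.0030864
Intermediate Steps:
f = 0 (f = 4*0 = 0)
n = 1/324 ≈ 0.0030864
l(W) = 6
U(S) = sqrt(6 + S) (U(S) = sqrt(S + 6) = sqrt(6 + S))
n*(U(-2)*3 - 5) = (sqrt(6 - 2)*3 - 5)/324 = (sqrt(4)*3 - 5)/324 = (2*3 - 5)/324 = (6 - 5)/324 = (1/324)*1 = 1/324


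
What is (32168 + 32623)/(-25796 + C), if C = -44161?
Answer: -7199/7773 ≈ -0.92616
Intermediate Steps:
(32168 + 32623)/(-25796 + C) = (32168 + 32623)/(-25796 - 44161) = 64791/(-69957) = 64791*(-1/69957) = -7199/7773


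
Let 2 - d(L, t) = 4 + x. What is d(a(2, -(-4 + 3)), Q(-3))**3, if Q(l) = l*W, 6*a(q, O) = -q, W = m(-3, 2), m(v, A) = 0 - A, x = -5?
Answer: 27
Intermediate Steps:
m(v, A) = -A
W = -2 (W = -1*2 = -2)
a(q, O) = -q/6 (a(q, O) = (-q)/6 = -q/6)
Q(l) = -2*l (Q(l) = l*(-2) = -2*l)
d(L, t) = 3 (d(L, t) = 2 - (4 - 5) = 2 - 1*(-1) = 2 + 1 = 3)
d(a(2, -(-4 + 3)), Q(-3))**3 = 3**3 = 27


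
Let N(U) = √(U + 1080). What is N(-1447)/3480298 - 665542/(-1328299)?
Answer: 665542/1328299 + I*√367/3480298 ≈ 0.50105 + 5.5045e-6*I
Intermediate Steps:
N(U) = √(1080 + U)
N(-1447)/3480298 - 665542/(-1328299) = √(1080 - 1447)/3480298 - 665542/(-1328299) = √(-367)*(1/3480298) - 665542*(-1/1328299) = (I*√367)*(1/3480298) + 665542/1328299 = I*√367/3480298 + 665542/1328299 = 665542/1328299 + I*√367/3480298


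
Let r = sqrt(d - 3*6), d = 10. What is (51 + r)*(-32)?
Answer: -1632 - 64*I*sqrt(2) ≈ -1632.0 - 90.51*I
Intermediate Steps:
r = 2*I*sqrt(2) (r = sqrt(10 - 3*6) = sqrt(10 - 18) = sqrt(-8) = 2*I*sqrt(2) ≈ 2.8284*I)
(51 + r)*(-32) = (51 + 2*I*sqrt(2))*(-32) = -1632 - 64*I*sqrt(2)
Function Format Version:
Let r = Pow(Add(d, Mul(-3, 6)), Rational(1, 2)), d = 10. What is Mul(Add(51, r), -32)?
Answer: Add(-1632, Mul(-64, I, Pow(2, Rational(1, 2)))) ≈ Add(-1632.0, Mul(-90.510, I))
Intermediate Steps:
r = Mul(2, I, Pow(2, Rational(1, 2))) (r = Pow(Add(10, Mul(-3, 6)), Rational(1, 2)) = Pow(Add(10, -18), Rational(1, 2)) = Pow(-8, Rational(1, 2)) = Mul(2, I, Pow(2, Rational(1, 2))) ≈ Mul(2.8284, I))
Mul(Add(51, r), -32) = Mul(Add(51, Mul(2, I, Pow(2, Rational(1, 2)))), -32) = Add(-1632, Mul(-64, I, Pow(2, Rational(1, 2))))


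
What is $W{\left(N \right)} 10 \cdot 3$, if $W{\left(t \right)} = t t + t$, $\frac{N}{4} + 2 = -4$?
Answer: $16560$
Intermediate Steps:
$N = -24$ ($N = -8 + 4 \left(-4\right) = -8 - 16 = -24$)
$W{\left(t \right)} = t + t^{2}$ ($W{\left(t \right)} = t^{2} + t = t + t^{2}$)
$W{\left(N \right)} 10 \cdot 3 = - 24 \left(1 - 24\right) 10 \cdot 3 = \left(-24\right) \left(-23\right) 10 \cdot 3 = 552 \cdot 10 \cdot 3 = 5520 \cdot 3 = 16560$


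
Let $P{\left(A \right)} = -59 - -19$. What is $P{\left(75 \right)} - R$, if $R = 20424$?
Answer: $-20464$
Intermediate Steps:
$P{\left(A \right)} = -40$ ($P{\left(A \right)} = -59 + 19 = -40$)
$P{\left(75 \right)} - R = -40 - 20424 = -20464$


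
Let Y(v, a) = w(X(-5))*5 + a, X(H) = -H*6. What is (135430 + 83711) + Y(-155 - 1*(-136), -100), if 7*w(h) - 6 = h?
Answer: 1533467/7 ≈ 2.1907e+5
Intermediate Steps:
X(H) = -6*H
w(h) = 6/7 + h/7
Y(v, a) = 180/7 + a (Y(v, a) = (6/7 + (-6*(-5))/7)*5 + a = (6/7 + (1/7)*30)*5 + a = (6/7 + 30/7)*5 + a = (36/7)*5 + a = 180/7 + a)
(135430 + 83711) + Y(-155 - 1*(-136), -100) = (135430 + 83711) + (180/7 - 100) = 219141 - 520/7 = 1533467/7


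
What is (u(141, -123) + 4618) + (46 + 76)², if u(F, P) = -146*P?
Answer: 37460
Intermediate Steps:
(u(141, -123) + 4618) + (46 + 76)² = (-146*(-123) + 4618) + (46 + 76)² = (17958 + 4618) + 122² = 22576 + 14884 = 37460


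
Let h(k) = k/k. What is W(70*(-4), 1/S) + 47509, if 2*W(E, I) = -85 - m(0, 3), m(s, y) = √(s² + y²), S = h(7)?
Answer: 47465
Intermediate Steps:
h(k) = 1
S = 1
W(E, I) = -44 (W(E, I) = (-85 - √(0² + 3²))/2 = (-85 - √(0 + 9))/2 = (-85 - √9)/2 = (-85 - 1*3)/2 = (-85 - 3)/2 = (½)*(-88) = -44)
W(70*(-4), 1/S) + 47509 = -44 + 47509 = 47465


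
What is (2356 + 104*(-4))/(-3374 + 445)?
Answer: -1940/2929 ≈ -0.66234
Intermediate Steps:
(2356 + 104*(-4))/(-3374 + 445) = (2356 - 416)/(-2929) = 1940*(-1/2929) = -1940/2929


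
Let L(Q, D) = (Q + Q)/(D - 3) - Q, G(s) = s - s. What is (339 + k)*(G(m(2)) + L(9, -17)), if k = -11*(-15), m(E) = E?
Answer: -24948/5 ≈ -4989.6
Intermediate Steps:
G(s) = 0
L(Q, D) = -Q + 2*Q/(-3 + D) (L(Q, D) = (2*Q)/(-3 + D) - Q = 2*Q/(-3 + D) - Q = -Q + 2*Q/(-3 + D))
k = 165
(339 + k)*(G(m(2)) + L(9, -17)) = (339 + 165)*(0 + 9*(5 - 1*(-17))/(-3 - 17)) = 504*(0 + 9*(5 + 17)/(-20)) = 504*(0 + 9*(-1/20)*22) = 504*(0 - 99/10) = 504*(-99/10) = -24948/5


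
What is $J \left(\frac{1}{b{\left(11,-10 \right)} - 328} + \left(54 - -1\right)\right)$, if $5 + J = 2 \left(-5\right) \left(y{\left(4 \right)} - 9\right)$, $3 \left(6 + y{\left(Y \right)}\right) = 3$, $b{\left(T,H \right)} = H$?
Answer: $\frac{2509515}{338} \approx 7424.6$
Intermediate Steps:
$y{\left(Y \right)} = -5$ ($y{\left(Y \right)} = -6 + \frac{1}{3} \cdot 3 = -6 + 1 = -5$)
$J = 135$ ($J = -5 + 2 \left(-5\right) \left(-5 - 9\right) = -5 - -140 = -5 + 140 = 135$)
$J \left(\frac{1}{b{\left(11,-10 \right)} - 328} + \left(54 - -1\right)\right) = 135 \left(\frac{1}{-10 - 328} + \left(54 - -1\right)\right) = 135 \left(\frac{1}{-338} + \left(54 + 1\right)\right) = 135 \left(- \frac{1}{338} + 55\right) = 135 \cdot \frac{18589}{338} = \frac{2509515}{338}$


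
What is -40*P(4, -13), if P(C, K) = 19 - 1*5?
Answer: -560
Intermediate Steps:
P(C, K) = 14 (P(C, K) = 19 - 5 = 14)
-40*P(4, -13) = -40*14 = -560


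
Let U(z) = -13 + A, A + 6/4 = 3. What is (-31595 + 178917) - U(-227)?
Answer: 294667/2 ≈ 1.4733e+5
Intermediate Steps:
A = 3/2 (A = -3/2 + 3 = 3/2 ≈ 1.5000)
U(z) = -23/2 (U(z) = -13 + 3/2 = -23/2)
(-31595 + 178917) - U(-227) = (-31595 + 178917) - 1*(-23/2) = 147322 + 23/2 = 294667/2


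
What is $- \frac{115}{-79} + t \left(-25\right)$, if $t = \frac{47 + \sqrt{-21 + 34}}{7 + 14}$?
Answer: $- \frac{90410}{1659} - \frac{25 \sqrt{13}}{21} \approx -58.789$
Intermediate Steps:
$t = \frac{47}{21} + \frac{\sqrt{13}}{21}$ ($t = \frac{47 + \sqrt{13}}{21} = \left(47 + \sqrt{13}\right) \frac{1}{21} = \frac{47}{21} + \frac{\sqrt{13}}{21} \approx 2.4098$)
$- \frac{115}{-79} + t \left(-25\right) = - \frac{115}{-79} + \left(\frac{47}{21} + \frac{\sqrt{13}}{21}\right) \left(-25\right) = \left(-115\right) \left(- \frac{1}{79}\right) - \left(\frac{1175}{21} + \frac{25 \sqrt{13}}{21}\right) = \frac{115}{79} - \left(\frac{1175}{21} + \frac{25 \sqrt{13}}{21}\right) = - \frac{90410}{1659} - \frac{25 \sqrt{13}}{21}$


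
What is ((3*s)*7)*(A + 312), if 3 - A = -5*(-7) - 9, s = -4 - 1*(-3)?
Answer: -6069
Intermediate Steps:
s = -1 (s = -4 + 3 = -1)
A = -23 (A = 3 - (-5*(-7) - 9) = 3 - (35 - 9) = 3 - 1*26 = 3 - 26 = -23)
((3*s)*7)*(A + 312) = ((3*(-1))*7)*(-23 + 312) = -3*7*289 = -21*289 = -6069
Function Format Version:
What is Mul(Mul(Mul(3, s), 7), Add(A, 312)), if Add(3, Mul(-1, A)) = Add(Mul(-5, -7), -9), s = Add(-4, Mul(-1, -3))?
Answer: -6069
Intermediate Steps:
s = -1 (s = Add(-4, 3) = -1)
A = -23 (A = Add(3, Mul(-1, Add(Mul(-5, -7), -9))) = Add(3, Mul(-1, Add(35, -9))) = Add(3, Mul(-1, 26)) = Add(3, -26) = -23)
Mul(Mul(Mul(3, s), 7), Add(A, 312)) = Mul(Mul(Mul(3, -1), 7), Add(-23, 312)) = Mul(Mul(-3, 7), 289) = Mul(-21, 289) = -6069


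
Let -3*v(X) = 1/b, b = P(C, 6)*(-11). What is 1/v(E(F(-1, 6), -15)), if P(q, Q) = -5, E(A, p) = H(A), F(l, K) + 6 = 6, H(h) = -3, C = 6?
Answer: -165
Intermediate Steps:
F(l, K) = 0 (F(l, K) = -6 + 6 = 0)
E(A, p) = -3
b = 55 (b = -5*(-11) = 55)
v(X) = -1/165 (v(X) = -⅓/55 = -⅓*1/55 = -1/165)
1/v(E(F(-1, 6), -15)) = 1/(-1/165) = -165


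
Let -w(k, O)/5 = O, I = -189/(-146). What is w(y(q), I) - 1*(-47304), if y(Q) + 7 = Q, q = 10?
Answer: 6905439/146 ≈ 47298.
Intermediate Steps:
y(Q) = -7 + Q
I = 189/146 (I = -189*(-1/146) = 189/146 ≈ 1.2945)
w(k, O) = -5*O
w(y(q), I) - 1*(-47304) = -5*189/146 - 1*(-47304) = -945/146 + 47304 = 6905439/146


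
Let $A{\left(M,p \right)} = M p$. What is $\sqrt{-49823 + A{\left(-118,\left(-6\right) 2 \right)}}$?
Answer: $i \sqrt{48407} \approx 220.02 i$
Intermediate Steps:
$\sqrt{-49823 + A{\left(-118,\left(-6\right) 2 \right)}} = \sqrt{-49823 - 118 \left(\left(-6\right) 2\right)} = \sqrt{-49823 - -1416} = \sqrt{-49823 + 1416} = \sqrt{-48407} = i \sqrt{48407}$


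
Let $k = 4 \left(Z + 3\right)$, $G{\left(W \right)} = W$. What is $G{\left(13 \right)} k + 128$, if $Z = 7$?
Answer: $648$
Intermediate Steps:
$k = 40$ ($k = 4 \left(7 + 3\right) = 4 \cdot 10 = 40$)
$G{\left(13 \right)} k + 128 = 13 \cdot 40 + 128 = 520 + 128 = 648$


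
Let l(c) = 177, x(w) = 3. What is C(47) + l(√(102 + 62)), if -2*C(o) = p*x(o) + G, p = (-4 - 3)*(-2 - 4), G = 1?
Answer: 227/2 ≈ 113.50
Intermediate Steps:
p = 42 (p = -7*(-6) = 42)
C(o) = -127/2 (C(o) = -(42*3 + 1)/2 = -(126 + 1)/2 = -½*127 = -127/2)
C(47) + l(√(102 + 62)) = -127/2 + 177 = 227/2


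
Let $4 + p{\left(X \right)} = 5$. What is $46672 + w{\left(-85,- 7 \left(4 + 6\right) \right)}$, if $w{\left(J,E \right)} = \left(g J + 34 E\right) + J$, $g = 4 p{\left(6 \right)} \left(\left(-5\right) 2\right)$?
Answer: $47607$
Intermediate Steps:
$p{\left(X \right)} = 1$ ($p{\left(X \right)} = -4 + 5 = 1$)
$g = -40$ ($g = 4 \cdot 1 \left(\left(-5\right) 2\right) = 4 \left(-10\right) = -40$)
$w{\left(J,E \right)} = - 39 J + 34 E$ ($w{\left(J,E \right)} = \left(- 40 J + 34 E\right) + J = - 39 J + 34 E$)
$46672 + w{\left(-85,- 7 \left(4 + 6\right) \right)} = 46672 + \left(\left(-39\right) \left(-85\right) + 34 \left(- 7 \left(4 + 6\right)\right)\right) = 46672 + \left(3315 + 34 \left(\left(-7\right) 10\right)\right) = 46672 + \left(3315 + 34 \left(-70\right)\right) = 46672 + \left(3315 - 2380\right) = 46672 + 935 = 47607$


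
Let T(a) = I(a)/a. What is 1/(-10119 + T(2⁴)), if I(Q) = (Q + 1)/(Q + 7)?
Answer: -368/3723775 ≈ -9.8825e-5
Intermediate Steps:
I(Q) = (1 + Q)/(7 + Q)
T(a) = (1 + a)/(a*(7 + a)) (T(a) = ((1 + a)/(7 + a))/a = (1 + a)/(a*(7 + a)))
1/(-10119 + T(2⁴)) = 1/(-10119 + (1 + 2⁴)/((2⁴)*(7 + 2⁴))) = 1/(-10119 + (1 + 16)/(16*(7 + 16))) = 1/(-10119 + (1/16)*17/23) = 1/(-10119 + (1/16)*(1/23)*17) = 1/(-10119 + 17/368) = 1/(-3723775/368) = -368/3723775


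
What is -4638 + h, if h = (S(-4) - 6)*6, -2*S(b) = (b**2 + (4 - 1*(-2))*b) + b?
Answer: -4638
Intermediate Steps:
S(b) = -7*b/2 - b**2/2 (S(b) = -((b**2 + (4 - 1*(-2))*b) + b)/2 = -((b**2 + (4 + 2)*b) + b)/2 = -((b**2 + 6*b) + b)/2 = -(b**2 + 7*b)/2 = -7*b/2 - b**2/2)
h = 0 (h = (-1/2*(-4)*(7 - 4) - 6)*6 = (-1/2*(-4)*3 - 6)*6 = (6 - 6)*6 = 0*6 = 0)
-4638 + h = -4638 + 0 = -4638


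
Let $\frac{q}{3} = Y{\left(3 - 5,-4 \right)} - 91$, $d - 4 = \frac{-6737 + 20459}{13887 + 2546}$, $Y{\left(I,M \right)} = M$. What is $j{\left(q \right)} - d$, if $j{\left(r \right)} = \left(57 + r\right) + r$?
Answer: $- \frac{8509583}{16433} \approx -517.83$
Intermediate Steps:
$d = \frac{79454}{16433}$ ($d = 4 + \frac{-6737 + 20459}{13887 + 2546} = 4 + \frac{13722}{16433} = \frac{79454}{16433} \approx 4.835$)
$q = -285$ ($q = 3 \left(-4 - 91\right) = 3 \left(-95\right) = -285$)
$j{\left(r \right)} = 57 + 2 r$
$j{\left(q \right)} - d = \left(57 + 2 \left(-285\right)\right) - \frac{79454}{16433} = \left(57 - 570\right) - \frac{79454}{16433} = -513 - \frac{79454}{16433} = - \frac{8509583}{16433}$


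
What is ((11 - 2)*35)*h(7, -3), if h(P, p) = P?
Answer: 2205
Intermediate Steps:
((11 - 2)*35)*h(7, -3) = ((11 - 2)*35)*7 = (9*35)*7 = 315*7 = 2205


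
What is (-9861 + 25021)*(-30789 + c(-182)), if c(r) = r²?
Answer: 35398600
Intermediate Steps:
(-9861 + 25021)*(-30789 + c(-182)) = (-9861 + 25021)*(-30789 + (-182)²) = 15160*(-30789 + 33124) = 15160*2335 = 35398600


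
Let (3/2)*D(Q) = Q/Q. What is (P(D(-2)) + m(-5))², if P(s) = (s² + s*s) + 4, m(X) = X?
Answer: 1/81 ≈ 0.012346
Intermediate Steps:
D(Q) = ⅔ (D(Q) = 2*(Q/Q)/3 = (⅔)*1 = ⅔)
P(s) = 4 + 2*s² (P(s) = (s² + s²) + 4 = 2*s² + 4 = 4 + 2*s²)
(P(D(-2)) + m(-5))² = ((4 + 2*(⅔)²) - 5)² = ((4 + 2*(4/9)) - 5)² = ((4 + 8/9) - 5)² = (44/9 - 5)² = (-⅑)² = 1/81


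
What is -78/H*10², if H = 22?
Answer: -3900/11 ≈ -354.55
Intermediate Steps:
-78/H*10² = -78/22*10² = -78*1/22*100 = -39/11*100 = -3900/11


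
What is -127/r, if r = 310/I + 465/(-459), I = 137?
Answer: -2662047/26195 ≈ -101.62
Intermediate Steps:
r = 26195/20961 (r = 310/137 + 465/(-459) = 310*(1/137) + 465*(-1/459) = 310/137 - 155/153 = 26195/20961 ≈ 1.2497)
-127/r = -127/26195/20961 = -127*20961/26195 = -2662047/26195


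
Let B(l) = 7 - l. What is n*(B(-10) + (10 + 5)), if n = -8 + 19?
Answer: 352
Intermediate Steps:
n = 11
n*(B(-10) + (10 + 5)) = 11*((7 - 1*(-10)) + (10 + 5)) = 11*((7 + 10) + 15) = 11*(17 + 15) = 11*32 = 352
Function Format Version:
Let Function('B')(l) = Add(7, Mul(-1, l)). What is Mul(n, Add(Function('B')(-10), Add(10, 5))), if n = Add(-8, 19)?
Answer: 352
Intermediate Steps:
n = 11
Mul(n, Add(Function('B')(-10), Add(10, 5))) = Mul(11, Add(Add(7, Mul(-1, -10)), Add(10, 5))) = Mul(11, Add(Add(7, 10), 15)) = Mul(11, Add(17, 15)) = Mul(11, 32) = 352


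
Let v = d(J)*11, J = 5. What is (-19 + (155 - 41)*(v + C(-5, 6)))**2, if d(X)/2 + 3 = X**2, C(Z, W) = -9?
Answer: 2930165161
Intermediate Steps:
d(X) = -6 + 2*X**2
v = 484 (v = (-6 + 2*5**2)*11 = (-6 + 2*25)*11 = (-6 + 50)*11 = 44*11 = 484)
(-19 + (155 - 41)*(v + C(-5, 6)))**2 = (-19 + (155 - 41)*(484 - 9))**2 = (-19 + 114*475)**2 = (-19 + 54150)**2 = 54131**2 = 2930165161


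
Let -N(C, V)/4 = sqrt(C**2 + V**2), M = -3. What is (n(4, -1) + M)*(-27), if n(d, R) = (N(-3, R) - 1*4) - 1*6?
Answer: 351 + 108*sqrt(10) ≈ 692.53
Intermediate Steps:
N(C, V) = -4*sqrt(C**2 + V**2)
n(d, R) = -10 - 4*sqrt(9 + R**2) (n(d, R) = (-4*sqrt((-3)**2 + R**2) - 1*4) - 1*6 = (-4*sqrt(9 + R**2) - 4) - 6 = (-4 - 4*sqrt(9 + R**2)) - 6 = -10 - 4*sqrt(9 + R**2))
(n(4, -1) + M)*(-27) = ((-10 - 4*sqrt(9 + (-1)**2)) - 3)*(-27) = ((-10 - 4*sqrt(9 + 1)) - 3)*(-27) = ((-10 - 4*sqrt(10)) - 3)*(-27) = (-13 - 4*sqrt(10))*(-27) = 351 + 108*sqrt(10)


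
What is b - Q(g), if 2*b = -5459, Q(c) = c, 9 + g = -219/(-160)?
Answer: -435499/160 ≈ -2721.9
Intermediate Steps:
g = -1221/160 (g = -9 - 219/(-160) = -9 - 219*(-1/160) = -9 + 219/160 = -1221/160 ≈ -7.6312)
b = -5459/2 (b = (1/2)*(-5459) = -5459/2 ≈ -2729.5)
b - Q(g) = -5459/2 - 1*(-1221/160) = -5459/2 + 1221/160 = -435499/160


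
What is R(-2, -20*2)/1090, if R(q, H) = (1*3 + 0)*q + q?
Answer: -4/545 ≈ -0.0073394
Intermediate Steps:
R(q, H) = 4*q (R(q, H) = (3 + 0)*q + q = 3*q + q = 4*q)
R(-2, -20*2)/1090 = (4*(-2))/1090 = -8*1/1090 = -4/545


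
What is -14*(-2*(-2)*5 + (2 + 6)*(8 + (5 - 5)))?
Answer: -1176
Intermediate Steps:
-14*(-2*(-2)*5 + (2 + 6)*(8 + (5 - 5))) = -14*(4*5 + 8*(8 + 0)) = -14*(20 + 8*8) = -14*(20 + 64) = -14*84 = -1176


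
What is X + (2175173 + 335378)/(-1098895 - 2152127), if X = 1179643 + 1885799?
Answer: 9965816871173/3251022 ≈ 3.0654e+6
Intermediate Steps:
X = 3065442
X + (2175173 + 335378)/(-1098895 - 2152127) = 3065442 + (2175173 + 335378)/(-1098895 - 2152127) = 3065442 + 2510551/(-3251022) = 3065442 + 2510551*(-1/3251022) = 3065442 - 2510551/3251022 = 9965816871173/3251022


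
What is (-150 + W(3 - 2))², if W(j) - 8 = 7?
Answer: 18225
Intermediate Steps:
W(j) = 15 (W(j) = 8 + 7 = 15)
(-150 + W(3 - 2))² = (-150 + 15)² = (-135)² = 18225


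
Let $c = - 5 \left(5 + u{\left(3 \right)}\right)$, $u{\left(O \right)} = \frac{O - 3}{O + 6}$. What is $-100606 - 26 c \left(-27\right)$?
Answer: $-118156$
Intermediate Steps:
$u{\left(O \right)} = \frac{-3 + O}{6 + O}$
$c = -25$ ($c = - 5 \left(5 + \frac{-3 + 3}{6 + 3}\right) = - 5 \left(5 + \frac{1}{9} \cdot 0\right) = - 5 \left(5 + 0\right) = \left(-5\right) 5 = -25$)
$-100606 - 26 c \left(-27\right) = -100606 - 26 \left(-25\right) \left(-27\right) = -100606 - \left(-650\right) \left(-27\right) = -100606 - 17550 = -118156$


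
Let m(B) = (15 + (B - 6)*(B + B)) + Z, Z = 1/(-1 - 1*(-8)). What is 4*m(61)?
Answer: 188304/7 ≈ 26901.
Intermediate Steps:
Z = ⅐ (Z = 1/(-1 + 8) = 1/7 = ⅐ ≈ 0.14286)
m(B) = 106/7 + 2*B*(-6 + B) (m(B) = (15 + (B - 6)*(B + B)) + ⅐ = (15 + (-6 + B)*(2*B)) + ⅐ = (15 + 2*B*(-6 + B)) + ⅐ = 106/7 + 2*B*(-6 + B))
4*m(61) = 4*(106/7 - 12*61 + 2*61²) = 4*(106/7 - 732 + 2*3721) = 4*(106/7 - 732 + 7442) = 4*(47076/7) = 188304/7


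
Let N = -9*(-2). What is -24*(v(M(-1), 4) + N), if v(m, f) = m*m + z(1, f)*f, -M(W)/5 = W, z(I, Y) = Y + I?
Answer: -1512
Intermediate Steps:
z(I, Y) = I + Y
M(W) = -5*W
v(m, f) = m² + f*(1 + f) (v(m, f) = m*m + (1 + f)*f = m² + f*(1 + f))
N = 18
-24*(v(M(-1), 4) + N) = -24*(((-5*(-1))² + 4*(1 + 4)) + 18) = -24*((5² + 4*5) + 18) = -24*((25 + 20) + 18) = -24*(45 + 18) = -24*63 = -1512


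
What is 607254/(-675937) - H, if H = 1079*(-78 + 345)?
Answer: -194733325395/675937 ≈ -2.8809e+5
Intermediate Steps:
H = 288093 (H = 1079*267 = 288093)
607254/(-675937) - H = 607254/(-675937) - 1*288093 = 607254*(-1/675937) - 288093 = -607254/675937 - 288093 = -194733325395/675937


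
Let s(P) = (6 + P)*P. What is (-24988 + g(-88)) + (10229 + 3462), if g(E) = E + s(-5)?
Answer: -11390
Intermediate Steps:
s(P) = P*(6 + P)
g(E) = -5 + E (g(E) = E - 5*(6 - 5) = E - 5*1 = E - 5 = -5 + E)
(-24988 + g(-88)) + (10229 + 3462) = (-24988 + (-5 - 88)) + (10229 + 3462) = (-24988 - 93) + 13691 = -25081 + 13691 = -11390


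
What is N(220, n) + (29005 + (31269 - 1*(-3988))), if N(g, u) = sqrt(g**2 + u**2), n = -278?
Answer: 64262 + 2*sqrt(31421) ≈ 64617.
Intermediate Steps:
N(220, n) + (29005 + (31269 - 1*(-3988))) = sqrt(220**2 + (-278)**2) + (29005 + (31269 - 1*(-3988))) = sqrt(48400 + 77284) + (29005 + (31269 + 3988)) = sqrt(125684) + (29005 + 35257) = 2*sqrt(31421) + 64262 = 64262 + 2*sqrt(31421)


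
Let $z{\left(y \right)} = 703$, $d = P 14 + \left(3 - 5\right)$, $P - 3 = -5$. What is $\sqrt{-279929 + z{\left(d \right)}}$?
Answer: $i \sqrt{279226} \approx 528.42 i$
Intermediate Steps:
$P = -2$ ($P = 3 - 5 = -2$)
$d = -30$ ($d = \left(-2\right) 14 + \left(3 - 5\right) = -28 + \left(3 - 5\right) = -28 - 2 = -30$)
$\sqrt{-279929 + z{\left(d \right)}} = \sqrt{-279929 + 703} = \sqrt{-279226} = i \sqrt{279226}$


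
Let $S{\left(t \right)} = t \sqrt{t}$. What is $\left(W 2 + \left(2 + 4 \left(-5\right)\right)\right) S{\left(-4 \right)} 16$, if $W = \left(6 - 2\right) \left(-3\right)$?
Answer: $5376 i \approx 5376.0 i$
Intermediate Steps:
$W = -12$ ($W = 4 \left(-3\right) = -12$)
$S{\left(t \right)} = t^{\frac{3}{2}}$
$\left(W 2 + \left(2 + 4 \left(-5\right)\right)\right) S{\left(-4 \right)} 16 = \left(\left(-12\right) 2 + \left(2 + 4 \left(-5\right)\right)\right) \left(-4\right)^{\frac{3}{2}} \cdot 16 = \left(-24 + \left(2 - 20\right)\right) \left(- 8 i\right) 16 = \left(-24 - 18\right) \left(- 8 i\right) 16 = - 42 \left(- 8 i\right) 16 = 336 i 16 = 5376 i$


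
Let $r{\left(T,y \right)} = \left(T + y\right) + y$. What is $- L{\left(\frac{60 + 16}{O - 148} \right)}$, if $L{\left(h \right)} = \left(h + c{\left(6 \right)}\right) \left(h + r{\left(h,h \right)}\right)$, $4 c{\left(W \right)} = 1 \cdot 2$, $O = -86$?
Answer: $\frac{3116}{13689} \approx 0.22763$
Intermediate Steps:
$r{\left(T,y \right)} = T + 2 y$
$c{\left(W \right)} = \frac{1}{2}$ ($c{\left(W \right)} = \frac{1 \cdot 2}{4} = \frac{1}{4} \cdot 2 = \frac{1}{2}$)
$L{\left(h \right)} = 4 h \left(\frac{1}{2} + h\right)$ ($L{\left(h \right)} = \left(h + \frac{1}{2}\right) \left(h + \left(h + 2 h\right)\right) = \left(\frac{1}{2} + h\right) \left(h + 3 h\right) = \left(\frac{1}{2} + h\right) 4 h = 4 h \left(\frac{1}{2} + h\right)$)
$- L{\left(\frac{60 + 16}{O - 148} \right)} = - 2 \frac{60 + 16}{-86 - 148} \left(1 + 2 \frac{60 + 16}{-86 - 148}\right) = - 2 \frac{76}{-234} \left(1 + 2 \frac{76}{-234}\right) = - 2 \cdot 76 \left(- \frac{1}{234}\right) \left(1 + 2 \cdot 76 \left(- \frac{1}{234}\right)\right) = - \frac{2 \left(-38\right) \left(1 + 2 \left(- \frac{38}{117}\right)\right)}{117} = - \frac{2 \left(-38\right) \left(1 - \frac{76}{117}\right)}{117} = - \frac{2 \left(-38\right) 41}{117 \cdot 117} = \left(-1\right) \left(- \frac{3116}{13689}\right) = \frac{3116}{13689}$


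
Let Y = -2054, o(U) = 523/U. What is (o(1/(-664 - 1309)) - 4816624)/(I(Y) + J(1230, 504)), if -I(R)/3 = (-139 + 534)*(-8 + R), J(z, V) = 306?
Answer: -1949501/814592 ≈ -2.3932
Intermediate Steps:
I(R) = 9480 - 1185*R (I(R) = -3*(-139 + 534)*(-8 + R) = -1185*(-8 + R) = -3*(-3160 + 395*R) = 9480 - 1185*R)
(o(1/(-664 - 1309)) - 4816624)/(I(Y) + J(1230, 504)) = (523/(1/(-664 - 1309)) - 4816624)/((9480 - 1185*(-2054)) + 306) = (523/(1/(-1973)) - 4816624)/((9480 + 2433990) + 306) = (523/(-1/1973) - 4816624)/(2443470 + 306) = (523*(-1973) - 4816624)/2443776 = (-1031879 - 4816624)*(1/2443776) = -5848503*1/2443776 = -1949501/814592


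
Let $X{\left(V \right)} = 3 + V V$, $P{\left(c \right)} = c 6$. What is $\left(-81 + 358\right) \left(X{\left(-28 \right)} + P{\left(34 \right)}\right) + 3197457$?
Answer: $3471964$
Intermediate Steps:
$P{\left(c \right)} = 6 c$
$X{\left(V \right)} = 3 + V^{2}$
$\left(-81 + 358\right) \left(X{\left(-28 \right)} + P{\left(34 \right)}\right) + 3197457 = \left(-81 + 358\right) \left(\left(3 + \left(-28\right)^{2}\right) + 6 \cdot 34\right) + 3197457 = 277 \left(\left(3 + 784\right) + 204\right) + 3197457 = 277 \left(787 + 204\right) + 3197457 = 277 \cdot 991 + 3197457 = 274507 + 3197457 = 3471964$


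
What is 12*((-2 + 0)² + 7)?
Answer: 132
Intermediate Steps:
12*((-2 + 0)² + 7) = 12*((-2)² + 7) = 12*(4 + 7) = 12*11 = 132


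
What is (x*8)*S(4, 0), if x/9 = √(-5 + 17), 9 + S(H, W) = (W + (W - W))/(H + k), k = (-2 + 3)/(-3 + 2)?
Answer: -1296*√3 ≈ -2244.7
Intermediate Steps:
k = -1 (k = 1/(-1) = 1*(-1) = -1)
S(H, W) = -9 + W/(-1 + H) (S(H, W) = -9 + (W + (W - W))/(H - 1) = -9 + (W + 0)/(-1 + H) = -9 + W/(-1 + H))
x = 18*√3 (x = 9*√(-5 + 17) = 9*√12 = 9*(2*√3) = 18*√3 ≈ 31.177)
(x*8)*S(4, 0) = ((18*√3)*8)*((9 + 0 - 9*4)/(-1 + 4)) = (144*√3)*((9 + 0 - 36)/3) = (144*√3)*((⅓)*(-27)) = (144*√3)*(-9) = -1296*√3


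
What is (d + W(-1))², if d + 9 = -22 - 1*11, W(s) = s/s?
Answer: 1681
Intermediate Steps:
W(s) = 1
d = -42 (d = -9 + (-22 - 1*11) = -9 + (-22 - 11) = -9 - 33 = -42)
(d + W(-1))² = (-42 + 1)² = (-41)² = 1681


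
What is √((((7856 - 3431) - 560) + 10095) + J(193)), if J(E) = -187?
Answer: √13773 ≈ 117.36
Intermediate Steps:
√((((7856 - 3431) - 560) + 10095) + J(193)) = √((((7856 - 3431) - 560) + 10095) - 187) = √(((4425 - 560) + 10095) - 187) = √((3865 + 10095) - 187) = √(13960 - 187) = √13773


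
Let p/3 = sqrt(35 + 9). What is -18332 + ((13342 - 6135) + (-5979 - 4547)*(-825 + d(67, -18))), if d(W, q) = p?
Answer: 8672825 - 63156*sqrt(11) ≈ 8.4634e+6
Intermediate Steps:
p = 6*sqrt(11) (p = 3*sqrt(35 + 9) = 3*sqrt(44) = 3*(2*sqrt(11)) = 6*sqrt(11) ≈ 19.900)
d(W, q) = 6*sqrt(11)
-18332 + ((13342 - 6135) + (-5979 - 4547)*(-825 + d(67, -18))) = -18332 + ((13342 - 6135) + (-5979 - 4547)*(-825 + 6*sqrt(11))) = -18332 + (7207 - 10526*(-825 + 6*sqrt(11))) = -18332 + (7207 + (8683950 - 63156*sqrt(11))) = -18332 + (8691157 - 63156*sqrt(11)) = 8672825 - 63156*sqrt(11)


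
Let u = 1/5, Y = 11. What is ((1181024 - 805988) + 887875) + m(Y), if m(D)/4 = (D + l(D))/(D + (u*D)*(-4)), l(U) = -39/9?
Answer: 41676463/33 ≈ 1.2629e+6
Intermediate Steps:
l(U) = -13/3 (l(U) = -39*1/9 = -13/3)
u = 1/5 ≈ 0.20000
m(D) = 20*(-13/3 + D)/D (m(D) = 4*((D - 13/3)/(D + (D/5)*(-4))) = 4*((-13/3 + D)/(D - 4*D/5)) = 4*((-13/3 + D)/((D/5))) = 4*((-13/3 + D)*(5/D)) = 4*(5*(-13/3 + D)/D) = 20*(-13/3 + D)/D)
((1181024 - 805988) + 887875) + m(Y) = ((1181024 - 805988) + 887875) + (20 - 260/3/11) = (375036 + 887875) + (20 - 260/3*1/11) = 1262911 + (20 - 260/33) = 1262911 + 400/33 = 41676463/33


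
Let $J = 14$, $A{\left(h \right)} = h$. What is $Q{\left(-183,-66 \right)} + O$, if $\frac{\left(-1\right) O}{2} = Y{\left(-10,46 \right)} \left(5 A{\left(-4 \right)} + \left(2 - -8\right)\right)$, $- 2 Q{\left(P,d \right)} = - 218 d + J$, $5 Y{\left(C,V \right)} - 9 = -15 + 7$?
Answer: $-7197$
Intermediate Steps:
$Y{\left(C,V \right)} = \frac{1}{5}$ ($Y{\left(C,V \right)} = \frac{9}{5} + \frac{-15 + 7}{5} = \frac{9}{5} + \frac{1}{5} \left(-8\right) = \frac{9}{5} - \frac{8}{5} = \frac{1}{5}$)
$Q{\left(P,d \right)} = -7 + 109 d$ ($Q{\left(P,d \right)} = - \frac{- 218 d + 14}{2} = - \frac{14 - 218 d}{2} = -7 + 109 d$)
$O = 4$ ($O = - 2 \frac{5 \left(-4\right) + \left(2 - -8\right)}{5} = - 2 \frac{-20 + \left(2 + 8\right)}{5} = - 2 \frac{-20 + 10}{5} = - 2 \cdot \frac{1}{5} \left(-10\right) = \left(-2\right) \left(-2\right) = 4$)
$Q{\left(-183,-66 \right)} + O = \left(-7 + 109 \left(-66\right)\right) + 4 = \left(-7 - 7194\right) + 4 = -7201 + 4 = -7197$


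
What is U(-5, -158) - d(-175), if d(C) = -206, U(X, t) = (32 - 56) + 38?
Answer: 220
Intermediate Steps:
U(X, t) = 14 (U(X, t) = -24 + 38 = 14)
U(-5, -158) - d(-175) = 14 - 1*(-206) = 14 + 206 = 220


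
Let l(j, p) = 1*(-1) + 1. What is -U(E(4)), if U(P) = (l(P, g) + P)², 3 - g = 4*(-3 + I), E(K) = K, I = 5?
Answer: -16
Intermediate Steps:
g = -5 (g = 3 - 4*(-3 + 5) = 3 - 4*2 = 3 - 1*8 = 3 - 8 = -5)
l(j, p) = 0 (l(j, p) = -1 + 1 = 0)
U(P) = P² (U(P) = (0 + P)² = P²)
-U(E(4)) = -1*4² = -1*16 = -16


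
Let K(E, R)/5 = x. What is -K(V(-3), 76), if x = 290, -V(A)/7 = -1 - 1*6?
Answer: -1450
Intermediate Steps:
V(A) = 49 (V(A) = -7*(-1 - 1*6) = -7*(-1 - 6) = -7*(-7) = 49)
K(E, R) = 1450 (K(E, R) = 5*290 = 1450)
-K(V(-3), 76) = -1*1450 = -1450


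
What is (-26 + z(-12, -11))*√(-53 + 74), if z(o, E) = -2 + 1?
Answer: -27*√21 ≈ -123.73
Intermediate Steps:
z(o, E) = -1
(-26 + z(-12, -11))*√(-53 + 74) = (-26 - 1)*√(-53 + 74) = -27*√21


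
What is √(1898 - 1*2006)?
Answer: 6*I*√3 ≈ 10.392*I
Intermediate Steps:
√(1898 - 1*2006) = √(1898 - 2006) = √(-108) = 6*I*√3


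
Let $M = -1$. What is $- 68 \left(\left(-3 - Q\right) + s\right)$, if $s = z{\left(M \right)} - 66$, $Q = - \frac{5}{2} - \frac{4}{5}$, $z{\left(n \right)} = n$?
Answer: $\frac{22678}{5} \approx 4535.6$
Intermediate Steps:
$Q = - \frac{33}{10}$ ($Q = \left(-5\right) \frac{1}{2} - \frac{4}{5} = - \frac{5}{2} - \frac{4}{5} = - \frac{33}{10} \approx -3.3$)
$s = -67$ ($s = -1 - 66 = -67$)
$- 68 \left(\left(-3 - Q\right) + s\right) = - 68 \left(\left(-3 - - \frac{33}{10}\right) - 67\right) = - 68 \left(\left(-3 + \frac{33}{10}\right) - 67\right) = - 68 \left(\frac{3}{10} - 67\right) = \left(-68\right) \left(- \frac{667}{10}\right) = \frac{22678}{5}$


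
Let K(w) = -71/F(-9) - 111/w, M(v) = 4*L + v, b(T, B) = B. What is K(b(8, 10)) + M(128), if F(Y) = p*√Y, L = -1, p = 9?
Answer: 1129/10 + 71*I/27 ≈ 112.9 + 2.6296*I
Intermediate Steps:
F(Y) = 9*√Y
M(v) = -4 + v (M(v) = 4*(-1) + v = -4 + v)
K(w) = -111/w + 71*I/27 (K(w) = -71*(-I/27) - 111/w = -(-71)*I/27 - 111/w = 71*I/27 - 111/w = -111/w + 71*I/27)
K(b(8, 10)) + M(128) = (-111/10 + 71*I/27) + (-4 + 128) = (-111*⅒ + 71*I/27) + 124 = (-111/10 + 71*I/27) + 124 = 1129/10 + 71*I/27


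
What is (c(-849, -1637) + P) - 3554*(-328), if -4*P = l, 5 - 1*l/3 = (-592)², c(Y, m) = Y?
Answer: 5710829/4 ≈ 1.4277e+6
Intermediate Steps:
l = -1051377 (l = 15 - 3*(-592)² = 15 - 3*350464 = 15 - 1051392 = -1051377)
P = 1051377/4 (P = -¼*(-1051377) = 1051377/4 ≈ 2.6284e+5)
(c(-849, -1637) + P) - 3554*(-328) = (-849 + 1051377/4) - 3554*(-328) = 1047981/4 + 1165712 = 5710829/4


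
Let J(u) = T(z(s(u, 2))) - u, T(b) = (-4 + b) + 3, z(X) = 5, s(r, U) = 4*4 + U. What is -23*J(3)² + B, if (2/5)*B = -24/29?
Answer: -727/29 ≈ -25.069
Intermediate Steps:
s(r, U) = 16 + U
T(b) = -1 + b
B = -60/29 (B = 5*(-24/29)/2 = 5*(-24*1/29)/2 = (5/2)*(-24/29) = -60/29 ≈ -2.0690)
J(u) = 4 - u (J(u) = (-1 + 5) - u = 4 - u)
-23*J(3)² + B = -23*(4 - 1*3)² - 60/29 = -23*(4 - 3)² - 60/29 = -23*1² - 60/29 = -23*1 - 60/29 = -23 - 60/29 = -727/29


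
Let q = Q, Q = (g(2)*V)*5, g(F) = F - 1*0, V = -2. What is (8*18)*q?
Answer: -2880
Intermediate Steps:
g(F) = F (g(F) = F + 0 = F)
Q = -20 (Q = (2*(-2))*5 = -4*5 = -20)
q = -20
(8*18)*q = (8*18)*(-20) = 144*(-20) = -2880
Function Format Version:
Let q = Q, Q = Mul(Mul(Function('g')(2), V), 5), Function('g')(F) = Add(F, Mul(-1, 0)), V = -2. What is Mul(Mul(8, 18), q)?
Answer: -2880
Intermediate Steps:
Function('g')(F) = F (Function('g')(F) = Add(F, 0) = F)
Q = -20 (Q = Mul(Mul(2, -2), 5) = Mul(-4, 5) = -20)
q = -20
Mul(Mul(8, 18), q) = Mul(Mul(8, 18), -20) = Mul(144, -20) = -2880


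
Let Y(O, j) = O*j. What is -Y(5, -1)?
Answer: 5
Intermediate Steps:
-Y(5, -1) = -5*(-1) = -1*(-5) = 5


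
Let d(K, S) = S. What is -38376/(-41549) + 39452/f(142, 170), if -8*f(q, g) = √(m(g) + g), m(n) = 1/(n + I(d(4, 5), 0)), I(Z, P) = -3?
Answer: 38376/41549 - 315616*√4741297/28391 ≈ -24205.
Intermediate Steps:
m(n) = 1/(-3 + n) (m(n) = 1/(n - 3) = 1/(-3 + n))
f(q, g) = -√(g + 1/(-3 + g))/8 (f(q, g) = -√(1/(-3 + g) + g)/8 = -√(g + 1/(-3 + g))/8)
-38376/(-41549) + 39452/f(142, 170) = -38376/(-41549) + 39452/((-√(1 + 170*(-3 + 170))/√(-3 + 170)/8)) = -38376*(-1/41549) + 39452/((-√167*√(1 + 170*167)/167/8)) = 38376/41549 + 39452/((-√167*√(1 + 28390)/167/8)) = 38376/41549 + 39452/((-√4741297/167/8)) = 38376/41549 + 39452/((-√4741297/1336)) = 38376/41549 + 39452*(-8*√4741297/28391) = 38376/41549 - 315616*√4741297/28391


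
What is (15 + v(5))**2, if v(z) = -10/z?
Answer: 169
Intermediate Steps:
(15 + v(5))**2 = (15 - 10/5)**2 = (15 - 10*1/5)**2 = (15 - 2)**2 = 13**2 = 169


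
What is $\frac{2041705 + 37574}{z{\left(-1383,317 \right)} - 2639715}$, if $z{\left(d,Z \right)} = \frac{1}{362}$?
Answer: $- \frac{752698998}{955576829} \approx -0.78769$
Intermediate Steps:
$z{\left(d,Z \right)} = \frac{1}{362}$
$\frac{2041705 + 37574}{z{\left(-1383,317 \right)} - 2639715} = \frac{2041705 + 37574}{\frac{1}{362} - 2639715} = \frac{2079279}{- \frac{955576829}{362}} = 2079279 \left(- \frac{362}{955576829}\right) = - \frac{752698998}{955576829}$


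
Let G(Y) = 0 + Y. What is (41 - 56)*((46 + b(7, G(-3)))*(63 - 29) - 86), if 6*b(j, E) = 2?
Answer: -22340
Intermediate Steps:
G(Y) = Y
b(j, E) = 1/3 (b(j, E) = (1/6)*2 = 1/3)
(41 - 56)*((46 + b(7, G(-3)))*(63 - 29) - 86) = (41 - 56)*((46 + 1/3)*(63 - 29) - 86) = -15*((139/3)*34 - 86) = -15*(4726/3 - 86) = -15*4468/3 = -22340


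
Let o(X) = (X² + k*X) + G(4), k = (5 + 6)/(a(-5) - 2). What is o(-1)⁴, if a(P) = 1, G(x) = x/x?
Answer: 28561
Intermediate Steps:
G(x) = 1
k = -11 (k = (5 + 6)/(1 - 2) = 11/(-1) = 11*(-1) = -11)
o(X) = 1 + X² - 11*X (o(X) = (X² - 11*X) + 1 = 1 + X² - 11*X)
o(-1)⁴ = (1 + (-1)² - 11*(-1))⁴ = (1 + 1 + 11)⁴ = 13⁴ = 28561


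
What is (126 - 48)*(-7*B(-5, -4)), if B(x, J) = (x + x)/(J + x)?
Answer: -1820/3 ≈ -606.67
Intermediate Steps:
B(x, J) = 2*x/(J + x) (B(x, J) = (2*x)/(J + x) = 2*x/(J + x))
(126 - 48)*(-7*B(-5, -4)) = (126 - 48)*(-14*(-5)/(-4 - 5)) = 78*(-14*(-5)/(-9)) = 78*(-14*(-5)*(-1)/9) = 78*(-7*10/9) = 78*(-70/9) = -1820/3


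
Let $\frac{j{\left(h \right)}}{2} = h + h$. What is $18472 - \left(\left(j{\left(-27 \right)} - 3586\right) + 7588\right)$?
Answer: $14578$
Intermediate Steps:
$j{\left(h \right)} = 4 h$ ($j{\left(h \right)} = 2 \left(h + h\right) = 2 \cdot 2 h = 4 h$)
$18472 - \left(\left(j{\left(-27 \right)} - 3586\right) + 7588\right) = 18472 - \left(\left(4 \left(-27\right) - 3586\right) + 7588\right) = 18472 - \left(\left(-108 - 3586\right) + 7588\right) = 18472 - \left(-3694 + 7588\right) = 18472 - 3894 = 14578$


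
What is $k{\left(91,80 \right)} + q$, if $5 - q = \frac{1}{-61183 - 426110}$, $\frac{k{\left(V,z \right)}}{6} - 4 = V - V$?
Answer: $\frac{14131498}{487293} \approx 29.0$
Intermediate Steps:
$k{\left(V,z \right)} = 24$ ($k{\left(V,z \right)} = 24 + 6 \left(V - V\right) = 24 + 6 \cdot 0 = 24 + 0 = 24$)
$q = \frac{2436466}{487293}$ ($q = 5 - \frac{1}{-61183 - 426110} = 5 - \frac{1}{-487293} = 5 - - \frac{1}{487293} = 5 + \frac{1}{487293} = \frac{2436466}{487293} \approx 5.0$)
$k{\left(91,80 \right)} + q = 24 + \frac{2436466}{487293} = \frac{14131498}{487293}$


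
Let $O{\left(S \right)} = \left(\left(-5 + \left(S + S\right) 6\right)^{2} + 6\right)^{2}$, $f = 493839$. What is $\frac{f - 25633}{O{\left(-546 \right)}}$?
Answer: $\frac{468206}{1848505963005025} \approx 2.5329 \cdot 10^{-10}$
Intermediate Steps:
$O{\left(S \right)} = \left(6 + \left(-5 + 12 S\right)^{2}\right)^{2}$ ($O{\left(S \right)} = \left(\left(-5 + 2 S 6\right)^{2} + 6\right)^{2} = \left(\left(-5 + 12 S\right)^{2} + 6\right)^{2} = \left(6 + \left(-5 + 12 S\right)^{2}\right)^{2}$)
$\frac{f - 25633}{O{\left(-546 \right)}} = \frac{493839 - 25633}{\left(6 + \left(-5 + 12 \left(-546\right)\right)^{2}\right)^{2}} = \frac{468206}{\left(6 + \left(-5 - 6552\right)^{2}\right)^{2}} = \frac{468206}{\left(6 + \left(-6557\right)^{2}\right)^{2}} = \frac{468206}{\left(6 + 42994249\right)^{2}} = \frac{468206}{42994255^{2}} = \frac{468206}{1848505963005025}$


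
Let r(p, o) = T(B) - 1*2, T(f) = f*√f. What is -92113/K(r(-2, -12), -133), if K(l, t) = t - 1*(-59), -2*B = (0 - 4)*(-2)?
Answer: 92113/74 ≈ 1244.8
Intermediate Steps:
B = -4 (B = -(0 - 4)*(-2)/2 = -(-2)*(-2) = -½*8 = -4)
T(f) = f^(3/2)
r(p, o) = -2 - 8*I (r(p, o) = (-4)^(3/2) - 1*2 = -8*I - 2 = -2 - 8*I)
K(l, t) = 59 + t (K(l, t) = t + 59 = 59 + t)
-92113/K(r(-2, -12), -133) = -92113/(59 - 133) = -92113/(-74) = -92113*(-1/74) = 92113/74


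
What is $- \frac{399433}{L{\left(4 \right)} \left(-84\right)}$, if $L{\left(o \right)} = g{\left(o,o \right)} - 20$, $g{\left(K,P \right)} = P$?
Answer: $- \frac{399433}{1344} \approx -297.2$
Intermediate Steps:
$L{\left(o \right)} = -20 + o$ ($L{\left(o \right)} = o - 20 = -20 + o$)
$- \frac{399433}{L{\left(4 \right)} \left(-84\right)} = - \frac{399433}{\left(-20 + 4\right) \left(-84\right)} = - \frac{399433}{\left(-16\right) \left(-84\right)} = - \frac{399433}{1344}$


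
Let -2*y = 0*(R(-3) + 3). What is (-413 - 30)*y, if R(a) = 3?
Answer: 0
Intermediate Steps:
y = 0 (y = -0*(3 + 3) = -0*6 = -½*0 = 0)
(-413 - 30)*y = (-413 - 30)*0 = -443*0 = 0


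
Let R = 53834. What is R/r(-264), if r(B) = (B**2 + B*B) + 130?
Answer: 26917/69761 ≈ 0.38585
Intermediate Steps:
r(B) = 130 + 2*B**2 (r(B) = (B**2 + B**2) + 130 = 2*B**2 + 130 = 130 + 2*B**2)
R/r(-264) = 53834/(130 + 2*(-264)**2) = 53834/(130 + 2*69696) = 53834/(130 + 139392) = 53834/139522 = 53834*(1/139522) = 26917/69761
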